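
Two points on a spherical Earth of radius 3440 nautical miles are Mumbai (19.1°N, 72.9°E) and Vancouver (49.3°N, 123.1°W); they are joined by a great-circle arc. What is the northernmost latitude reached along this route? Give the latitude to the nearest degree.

The great circle lies in the plane with unit normal n̂ = (p₁ × p₂)/|p₁ × p₂|.
Here n̂_z ≈ +0.181; the vertex latitude is φ_max = arccos|n̂_z| ≈ 79.6°.
Check via Clairaut: cos φ_max = |cos φ₁| · sin C = cos(19.1°)·sin(11.0°) ≈ 0.181, again giving ≈ 79.6°.

≈ 80°N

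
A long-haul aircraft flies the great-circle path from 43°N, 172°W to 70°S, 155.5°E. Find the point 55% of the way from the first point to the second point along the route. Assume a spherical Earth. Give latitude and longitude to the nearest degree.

≈ 20°S, 177°E

Write both endpoints as unit vectors p₁, p₂ with components (cos φ cos λ, cos φ sin λ, sin φ).
The central angle between the endpoints is δ = arccos(p₁·p₂) ≈ 2.015 rad (115.5°).
Interpolate at f = 0.55 with slerp weights a = sin((1−f)δ)/sin δ ≈ 0.872, b = sin(fδ)/sin δ ≈ 0.991.
p = a·p₁ + b·p₂ ≈ (-0.940, 0.052, -0.337); φ = arcsin(p_z) ≈ -19.67°, λ = atan2(p_y, p_x) ≈ 176.85°.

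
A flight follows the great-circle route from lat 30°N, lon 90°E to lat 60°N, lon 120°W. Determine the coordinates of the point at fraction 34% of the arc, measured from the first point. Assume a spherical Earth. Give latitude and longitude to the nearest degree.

≈ lat 58°N, lon 103°E

Write both endpoints as unit vectors p₁, p₂ with components (cos φ cos λ, cos φ sin λ, sin φ).
The central angle between the endpoints is δ = arccos(p₁·p₂) ≈ 1.513 rad (86.7°).
Interpolate at f = 0.34 with slerp weights a = sin((1−f)δ)/sin δ ≈ 0.842, b = sin(fδ)/sin δ ≈ 0.493.
p = a·p₁ + b·p₂ ≈ (-0.123, 0.516, 0.848); φ = arcsin(p_z) ≈ 57.97°, λ = atan2(p_y, p_x) ≈ 103.43°.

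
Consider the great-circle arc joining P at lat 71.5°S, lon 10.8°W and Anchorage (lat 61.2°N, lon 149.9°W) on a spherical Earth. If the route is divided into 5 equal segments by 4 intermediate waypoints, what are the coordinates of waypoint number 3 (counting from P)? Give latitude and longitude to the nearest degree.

≈ lat 3°N, lon 114°W

Convert each endpoint to a unit vector on the sphere (x = cos φ cos λ, y = cos φ sin λ, z = sin φ).
The central angle between the endpoints is δ = arccos(p₁·p₂) ≈ 2.813 rad (161.2°).
Interpolate at f = 3/5 with slerp weights a = sin((1−f)δ)/sin δ ≈ 2.798, b = sin(fδ)/sin δ ≈ 3.079.
p = a·p₁ + b·p₂ ≈ (-0.411, -0.910, 0.045); φ = arcsin(p_z) ≈ 2.58°, λ = atan2(p_y, p_x) ≈ -114.32°.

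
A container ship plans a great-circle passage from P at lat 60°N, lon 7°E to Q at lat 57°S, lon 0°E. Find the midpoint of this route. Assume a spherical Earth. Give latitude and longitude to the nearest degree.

≈ lat 2°N, lon 3°E

Write both endpoints as unit vectors p₁, p₂ with components (cos φ cos λ, cos φ sin λ, sin φ).
The central angle between the endpoints is δ = arccos(p₁·p₂) ≈ 2.044 rad (117.1°).
Interpolate at f = 1/2 with slerp weights a = sin((1−f)δ)/sin δ ≈ 0.959, b = sin(fδ)/sin δ ≈ 0.959.
p = a·p₁ + b·p₂ ≈ (0.998, 0.058, 0.026); φ = arcsin(p_z) ≈ 1.50°, λ = atan2(p_y, p_x) ≈ 3.35°.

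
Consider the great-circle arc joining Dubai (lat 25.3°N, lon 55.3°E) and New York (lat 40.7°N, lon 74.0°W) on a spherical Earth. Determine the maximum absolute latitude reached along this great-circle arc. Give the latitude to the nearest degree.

The great circle lies in the plane with unit normal n̂ = (p₁ × p₂)/|p₁ × p₂|.
Here n̂_z ≈ -0.537; the vertex latitude is φ_max = arccos|n̂_z| ≈ 57.5°.

≈ 58°N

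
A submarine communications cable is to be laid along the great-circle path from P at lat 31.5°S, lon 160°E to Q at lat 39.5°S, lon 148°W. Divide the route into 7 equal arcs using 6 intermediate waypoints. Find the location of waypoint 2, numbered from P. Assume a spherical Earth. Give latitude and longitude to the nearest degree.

Convert each endpoint to a unit vector on the sphere (x = cos φ cos λ, y = cos φ sin λ, z = sin φ).
The central angle between the endpoints is δ = arccos(p₁·p₂) ≈ 0.742 rad (42.5°).
Interpolate at f = 2/7 with slerp weights a = sin((1−f)δ)/sin δ ≈ 0.748, b = sin(fδ)/sin δ ≈ 0.311.
p = a·p₁ + b·p₂ ≈ (-0.803, 0.091, -0.589); φ = arcsin(p_z) ≈ -36.08°, λ = atan2(p_y, p_x) ≈ 173.55°.

≈ lat 36°S, lon 174°E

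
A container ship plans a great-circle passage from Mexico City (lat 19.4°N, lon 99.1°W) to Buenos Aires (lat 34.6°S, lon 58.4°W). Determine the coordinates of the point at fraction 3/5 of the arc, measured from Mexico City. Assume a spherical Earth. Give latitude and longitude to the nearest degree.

Convert each endpoint to a unit vector on the sphere (x = cos φ cos λ, y = cos φ sin λ, z = sin φ).
The central angle between the endpoints is δ = arccos(p₁·p₂) ≈ 1.159 rad (66.4°).
Interpolate at f = 3/5 with slerp weights a = sin((1−f)δ)/sin δ ≈ 0.488, b = sin(fδ)/sin δ ≈ 0.699.
p = a·p₁ + b·p₂ ≈ (0.229, -0.945, -0.235); φ = arcsin(p_z) ≈ -13.59°, λ = atan2(p_y, p_x) ≈ -76.39°.

≈ lat 14°S, lon 76°W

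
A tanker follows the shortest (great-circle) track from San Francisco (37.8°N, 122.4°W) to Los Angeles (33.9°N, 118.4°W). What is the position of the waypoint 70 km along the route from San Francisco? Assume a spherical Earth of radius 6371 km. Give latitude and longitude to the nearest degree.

Convert each endpoint to a unit vector on the sphere (x = cos φ cos λ, y = cos φ sin λ, z = sin φ).
The central angle between the endpoints is δ = arccos(p₁·p₂) ≈ 0.088 rad (5.1°). The total great-circle distance is δ·R ≈ 0.088 × 6371 ≈ 564 km, so the target fraction is f = 70/564 ≈ 0.124.
Interpolate at f ≈ 0.124 with slerp weights a = sin((1−f)δ)/sin δ ≈ 0.876, b = sin(fδ)/sin δ ≈ 0.124.
p = a·p₁ + b·p₂ ≈ (-0.420, -0.675, 0.606); φ = arcsin(p_z) ≈ 37.32°, λ = atan2(p_y, p_x) ≈ -121.88°.

≈ 37°N, 122°W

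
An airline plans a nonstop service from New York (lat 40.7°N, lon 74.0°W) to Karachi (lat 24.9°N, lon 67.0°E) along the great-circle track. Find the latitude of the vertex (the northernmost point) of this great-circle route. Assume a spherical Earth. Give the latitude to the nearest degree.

≈ 63°N

The great circle lies in the plane with unit normal n̂ = (p₁ × p₂)/|p₁ × p₂|.
Here n̂_z ≈ +0.448; the vertex latitude is φ_max = arccos|n̂_z| ≈ 63.4°.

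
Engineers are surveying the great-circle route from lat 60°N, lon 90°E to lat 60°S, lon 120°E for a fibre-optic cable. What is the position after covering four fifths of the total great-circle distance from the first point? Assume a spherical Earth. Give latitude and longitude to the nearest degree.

≈ lat 36°S, lon 111°E

Write both endpoints as unit vectors p₁, p₂ with components (cos φ cos λ, cos φ sin λ, sin φ).
The central angle between the endpoints is δ = arccos(p₁·p₂) ≈ 2.134 rad (122.2°).
Interpolate at f = 4/5 with slerp weights a = sin((1−f)δ)/sin δ ≈ 0.489, b = sin(fδ)/sin δ ≈ 1.171.
p = a·p₁ + b·p₂ ≈ (-0.293, 0.752, -0.591); φ = arcsin(p_z) ≈ -36.21°, λ = atan2(p_y, p_x) ≈ 111.28°.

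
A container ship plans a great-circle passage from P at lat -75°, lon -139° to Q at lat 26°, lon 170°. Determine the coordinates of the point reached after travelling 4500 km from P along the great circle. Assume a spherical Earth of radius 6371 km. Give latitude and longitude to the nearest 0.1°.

≈ lat -38.3°, lon -175.9°

From cos δ = sin φ₁ sin φ₂ + cos φ₁ cos φ₂ cos Δλ, the central angle is δ ≈ 1.852 rad (106.1°). The total great-circle distance is δ·R ≈ 1.852 × 6371 ≈ 11796 km, so the target fraction is f = 4500/11796 ≈ 0.381.
Interpolate at f ≈ 0.381 with slerp weights a = sin((1−f)δ)/sin δ ≈ 0.948, b = sin(fδ)/sin δ ≈ 0.675.
p = a·p₁ + b·p₂ ≈ (-0.783, -0.056, -0.619); φ = arcsin(p_z) ≈ -38.28°, λ = atan2(p_y, p_x) ≈ -175.94°.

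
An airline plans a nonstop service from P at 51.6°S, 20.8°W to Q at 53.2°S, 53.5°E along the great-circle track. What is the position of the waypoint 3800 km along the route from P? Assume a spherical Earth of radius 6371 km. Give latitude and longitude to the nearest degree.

From cos δ = sin φ₁ sin φ₂ + cos φ₁ cos φ₂ cos Δλ, the central angle is δ ≈ 0.755 rad (43.3°). The total great-circle distance is δ·R ≈ 0.755 × 6371 ≈ 4811 km, so the target fraction is f = 3800/4811 ≈ 0.790.
Interpolate at f ≈ 0.790 with slerp weights a = sin((1−f)δ)/sin δ ≈ 0.230, b = sin(fδ)/sin δ ≈ 0.820.
p = a·p₁ + b·p₂ ≈ (0.426, 0.344, -0.837); φ = arcsin(p_z) ≈ -56.82°, λ = atan2(p_y, p_x) ≈ 38.92°.

≈ 57°S, 39°E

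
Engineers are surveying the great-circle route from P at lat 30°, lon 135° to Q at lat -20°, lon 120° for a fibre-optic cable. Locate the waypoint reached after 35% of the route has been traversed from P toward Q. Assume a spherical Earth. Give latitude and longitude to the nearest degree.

The haversine formula gives a central angle δ ≈ 0.908 rad (52.0°) between the endpoints.
Interpolate at f = 0.35 with slerp weights a = sin((1−f)δ)/sin δ ≈ 0.706, b = sin(fδ)/sin δ ≈ 0.396.
p = a·p₁ + b·p₂ ≈ (-0.619, 0.755, 0.217); φ = arcsin(p_z) ≈ 12.56°, λ = atan2(p_y, p_x) ≈ 129.33°.

≈ lat 13°, lon 129°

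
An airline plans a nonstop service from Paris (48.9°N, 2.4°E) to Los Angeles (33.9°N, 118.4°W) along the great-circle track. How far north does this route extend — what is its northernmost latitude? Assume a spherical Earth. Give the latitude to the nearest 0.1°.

The great circle lies in the plane with unit normal n̂ = (p₁ × p₂)/|p₁ × p₂|.
Here n̂_z ≈ -0.473; the vertex latitude is φ_max = arccos|n̂_z| ≈ 61.7°.
Check via Clairaut: cos φ_max = |cos φ₁| · sin C = cos(48.9°)·sin(46.1°) ≈ 0.473, again giving ≈ 61.7°.

≈ 61.7°N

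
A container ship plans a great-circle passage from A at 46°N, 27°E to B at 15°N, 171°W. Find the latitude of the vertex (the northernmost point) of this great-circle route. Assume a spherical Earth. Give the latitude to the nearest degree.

≈ 77°N

The great circle lies in the plane with unit normal n̂ = (p₁ × p₂)/|p₁ × p₂|.
Here n̂_z ≈ +0.232; the vertex latitude is φ_max = arccos|n̂_z| ≈ 76.6°.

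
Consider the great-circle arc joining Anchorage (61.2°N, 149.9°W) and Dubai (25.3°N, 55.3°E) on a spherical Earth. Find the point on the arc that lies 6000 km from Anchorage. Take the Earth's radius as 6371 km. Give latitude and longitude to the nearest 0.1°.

≈ (61.1°N, 70.1°E)

From cos δ = sin φ₁ sin φ₂ + cos φ₁ cos φ₂ cos Δλ, the central angle is δ ≈ 1.590 rad (91.1°). The total great-circle distance is δ·R ≈ 1.590 × 6371 ≈ 10132 km, so the target fraction is f = 6000/10132 ≈ 0.592.
Interpolate at f ≈ 0.592 with slerp weights a = sin((1−f)δ)/sin δ ≈ 0.604, b = sin(fδ)/sin δ ≈ 0.809.
p = a·p₁ + b·p₂ ≈ (0.164, 0.455, 0.875); φ = arcsin(p_z) ≈ 61.06°, λ = atan2(p_y, p_x) ≈ 70.14°.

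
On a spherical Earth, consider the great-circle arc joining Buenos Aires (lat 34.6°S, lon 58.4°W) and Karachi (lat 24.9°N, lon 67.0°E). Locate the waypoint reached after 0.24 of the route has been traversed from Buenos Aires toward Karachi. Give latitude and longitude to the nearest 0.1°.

≈ lat 27.1°S, lon 22.3°W

The haversine formula gives a central angle δ ≈ 2.307 rad (132.2°) between the endpoints.
Interpolate at f = 0.24 with slerp weights a = sin((1−f)δ)/sin δ ≈ 1.327, b = sin(fδ)/sin δ ≈ 0.710.
p = a·p₁ + b·p₂ ≈ (0.824, -0.338, -0.455); φ = arcsin(p_z) ≈ -27.05°, λ = atan2(p_y, p_x) ≈ -22.30°.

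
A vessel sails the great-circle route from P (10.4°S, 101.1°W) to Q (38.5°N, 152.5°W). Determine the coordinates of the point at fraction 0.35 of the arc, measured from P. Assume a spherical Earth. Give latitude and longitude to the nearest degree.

≈ (8°N, 117°W)

From cos δ = sin φ₁ sin φ₂ + cos φ₁ cos φ₂ cos Δλ, the central angle is δ ≈ 1.194 rad (68.4°).
Interpolate at f = 0.35 with slerp weights a = sin((1−f)δ)/sin δ ≈ 0.753, b = sin(fδ)/sin δ ≈ 0.436.
p = a·p₁ + b·p₂ ≈ (-0.446, -0.885, 0.136); φ = arcsin(p_z) ≈ 7.80°, λ = atan2(p_y, p_x) ≈ -116.73°.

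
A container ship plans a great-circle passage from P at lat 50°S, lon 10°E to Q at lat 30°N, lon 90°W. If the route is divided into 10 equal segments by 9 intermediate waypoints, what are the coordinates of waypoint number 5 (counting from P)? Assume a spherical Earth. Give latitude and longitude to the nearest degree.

≈ lat 15°S, lon 50°W

From cos δ = sin φ₁ sin φ₂ + cos φ₁ cos φ₂ cos Δλ, the central angle is δ ≈ 2.071 rad (118.7°).
Interpolate at f = 5/10 with slerp weights a = sin((1−f)δ)/sin δ ≈ 0.980, b = sin(fδ)/sin δ ≈ 0.980.
p = a·p₁ + b·p₂ ≈ (0.621, -0.740, -0.261); φ = arcsin(p_z) ≈ -15.12°, λ = atan2(p_y, p_x) ≈ -50.00°.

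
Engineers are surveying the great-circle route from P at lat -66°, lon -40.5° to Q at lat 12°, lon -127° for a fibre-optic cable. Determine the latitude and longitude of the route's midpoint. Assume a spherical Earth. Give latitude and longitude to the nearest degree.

Convert each endpoint to a unit vector on the sphere (x = cos φ cos λ, y = cos φ sin λ, z = sin φ).
The central angle between the endpoints is δ = arccos(p₁·p₂) ≈ 1.737 rad (99.5°).
Interpolate at f = 1/2 with slerp weights a = sin((1−f)δ)/sin δ ≈ 0.774, b = sin(fδ)/sin δ ≈ 0.774.
p = a·p₁ + b·p₂ ≈ (-0.216, -0.809, -0.546); φ = arcsin(p_z) ≈ -33.11°, λ = atan2(p_y, p_x) ≈ -104.96°.

≈ lat -33°, lon -105°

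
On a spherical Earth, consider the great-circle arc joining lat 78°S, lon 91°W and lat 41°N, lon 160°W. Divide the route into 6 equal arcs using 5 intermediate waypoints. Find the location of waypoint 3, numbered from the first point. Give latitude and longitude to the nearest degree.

≈ lat 21°S, lon 147°W

Write both endpoints as unit vectors p₁, p₂ with components (cos φ cos λ, cos φ sin λ, sin φ).
The central angle between the endpoints is δ = arccos(p₁·p₂) ≈ 2.196 rad (125.8°).
Interpolate at f = 3/6 with slerp weights a = sin((1−f)δ)/sin δ ≈ 1.098, b = sin(fδ)/sin δ ≈ 1.098.
p = a·p₁ + b·p₂ ≈ (-0.783, -0.512, -0.354); φ = arcsin(p_z) ≈ -20.72°, λ = atan2(p_y, p_x) ≈ -146.83°.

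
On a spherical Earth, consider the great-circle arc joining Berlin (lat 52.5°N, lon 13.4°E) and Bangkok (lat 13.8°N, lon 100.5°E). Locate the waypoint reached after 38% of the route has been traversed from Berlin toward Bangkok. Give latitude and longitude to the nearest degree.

≈ lat 46°N, lon 58°E

From cos δ = sin φ₁ sin φ₂ + cos φ₁ cos φ₂ cos Δλ, the central angle is δ ≈ 1.350 rad (77.3°).
Interpolate at f = 0.38 with slerp weights a = sin((1−f)δ)/sin δ ≈ 0.761, b = sin(fδ)/sin δ ≈ 0.503.
p = a·p₁ + b·p₂ ≈ (0.362, 0.588, 0.724); φ = arcsin(p_z) ≈ 46.37°, λ = atan2(p_y, p_x) ≈ 58.39°.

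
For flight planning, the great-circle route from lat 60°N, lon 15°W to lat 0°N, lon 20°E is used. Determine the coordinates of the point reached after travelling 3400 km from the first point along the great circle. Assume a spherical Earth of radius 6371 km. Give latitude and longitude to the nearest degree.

≈ lat 33°N, lon 7°E

Write both endpoints as unit vectors p₁, p₂ with components (cos φ cos λ, cos φ sin λ, sin φ).
The central angle between the endpoints is δ = arccos(p₁·p₂) ≈ 1.149 rad (65.8°). The total great-circle distance is δ·R ≈ 1.149 × 6371 ≈ 7319 km, so the target fraction is f = 3400/7319 ≈ 0.465.
Interpolate at f ≈ 0.465 with slerp weights a = sin((1−f)δ)/sin δ ≈ 0.633, b = sin(fδ)/sin δ ≈ 0.558.
p = a·p₁ + b·p₂ ≈ (0.829, 0.109, 0.548); φ = arcsin(p_z) ≈ 33.22°, λ = atan2(p_y, p_x) ≈ 7.48°.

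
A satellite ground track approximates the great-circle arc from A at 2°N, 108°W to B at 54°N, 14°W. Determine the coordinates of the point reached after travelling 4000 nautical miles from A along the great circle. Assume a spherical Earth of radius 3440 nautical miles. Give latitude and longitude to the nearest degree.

≈ 49°N, 53°W

Write both endpoints as unit vectors p₁, p₂ with components (cos φ cos λ, cos φ sin λ, sin φ).
The central angle between the endpoints is δ = arccos(p₁·p₂) ≈ 1.584 rad (90.7°). The total great-circle distance is δ·R ≈ 1.584 × 3440 ≈ 5447 nmi, so the target fraction is f = 4000/5447 ≈ 0.734.
Interpolate at f ≈ 0.734 with slerp weights a = sin((1−f)δ)/sin δ ≈ 0.408, b = sin(fδ)/sin δ ≈ 0.918.
p = a·p₁ + b·p₂ ≈ (0.397, -0.519, 0.757); φ = arcsin(p_z) ≈ 49.19°, λ = atan2(p_y, p_x) ≈ -52.55°.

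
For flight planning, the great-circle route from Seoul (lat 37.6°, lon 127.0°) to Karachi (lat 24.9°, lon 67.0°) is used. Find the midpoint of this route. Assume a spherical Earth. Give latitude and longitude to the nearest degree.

Write both endpoints as unit vectors p₁, p₂ with components (cos φ cos λ, cos φ sin λ, sin φ).
The central angle between the endpoints is δ = arccos(p₁·p₂) ≈ 0.907 rad (52.0°).
Interpolate at f = 1/2 with slerp weights a = sin((1−f)δ)/sin δ ≈ 0.556, b = sin(fδ)/sin δ ≈ 0.556.
p = a·p₁ + b·p₂ ≈ (-0.068, 0.816, 0.574); φ = arcsin(p_z) ≈ 35.00°, λ = atan2(p_y, p_x) ≈ 94.77°.

≈ lat 35°, lon 95°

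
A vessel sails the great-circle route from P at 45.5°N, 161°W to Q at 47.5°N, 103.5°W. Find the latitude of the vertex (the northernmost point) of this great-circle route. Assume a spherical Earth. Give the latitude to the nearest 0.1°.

≈ 50.3°N

The great circle lies in the plane with unit normal n̂ = (p₁ × p₂)/|p₁ × p₂|.
Here n̂_z ≈ +0.639; the vertex latitude is φ_max = arccos|n̂_z| ≈ 50.3°.
Check via Clairaut: cos φ_max = |cos φ₁| · sin C = cos(45.5°)·sin(65.7°) ≈ 0.639, again giving ≈ 50.3°.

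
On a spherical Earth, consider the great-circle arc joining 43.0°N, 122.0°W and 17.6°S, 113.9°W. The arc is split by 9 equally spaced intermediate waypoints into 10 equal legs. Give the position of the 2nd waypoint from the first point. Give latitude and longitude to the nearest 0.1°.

Convert each endpoint to a unit vector on the sphere (x = cos φ cos λ, y = cos φ sin λ, z = sin φ).
The central angle between the endpoints is δ = arccos(p₁·p₂) ≈ 1.066 rad (61.1°).
Interpolate at f = 2/10 with slerp weights a = sin((1−f)δ)/sin δ ≈ 0.860, b = sin(fδ)/sin δ ≈ 0.242.
p = a·p₁ + b·p₂ ≈ (-0.427, -0.744, 0.514); φ = arcsin(p_z) ≈ 30.91°, λ = atan2(p_y, p_x) ≈ -119.83°.

≈ 30.9°N, 119.8°W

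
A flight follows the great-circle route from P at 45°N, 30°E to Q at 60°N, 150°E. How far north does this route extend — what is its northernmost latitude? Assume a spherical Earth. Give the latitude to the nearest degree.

≈ 70°N

The great circle lies in the plane with unit normal n̂ = (p₁ × p₂)/|p₁ × p₂|.
Here n̂_z ≈ +0.340; the vertex latitude is φ_max = arccos|n̂_z| ≈ 70.1°.
Check via Clairaut: cos φ_max = |cos φ₁| · sin C = cos(45.0°)·sin(28.8°) ≈ 0.340, again giving ≈ 70.1°.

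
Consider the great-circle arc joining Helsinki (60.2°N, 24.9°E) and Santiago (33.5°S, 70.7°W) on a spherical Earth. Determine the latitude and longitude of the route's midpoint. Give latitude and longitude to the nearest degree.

Write both endpoints as unit vectors p₁, p₂ with components (cos φ cos λ, cos φ sin λ, sin φ).
The central angle between the endpoints is δ = arccos(p₁·p₂) ≈ 2.117 rad (121.3°).
Interpolate at f = 1/2 with slerp weights a = sin((1−f)δ)/sin δ ≈ 1.020, b = sin(fδ)/sin δ ≈ 1.020.
p = a·p₁ + b·p₂ ≈ (0.741, -0.589, 0.322); φ = arcsin(p_z) ≈ 18.79°, λ = atan2(p_y, p_x) ≈ -38.50°.

≈ 19°N, 38°W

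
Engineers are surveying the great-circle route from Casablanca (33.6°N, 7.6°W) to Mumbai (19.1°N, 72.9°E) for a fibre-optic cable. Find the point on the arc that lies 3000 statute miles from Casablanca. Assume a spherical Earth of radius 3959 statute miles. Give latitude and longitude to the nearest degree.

≈ (31°N, 44°E)

Convert each endpoint to a unit vector on the sphere (x = cos φ cos λ, y = cos φ sin λ, z = sin φ).
The central angle between the endpoints is δ = arccos(p₁·p₂) ≈ 1.255 rad (71.9°). The total great-circle distance is δ·R ≈ 1.255 × 3959 ≈ 4967 mi, so the target fraction is f = 3000/4967 ≈ 0.604.
Interpolate at f ≈ 0.604 with slerp weights a = sin((1−f)δ)/sin δ ≈ 0.501, b = sin(fδ)/sin δ ≈ 0.723.
p = a·p₁ + b·p₂ ≈ (0.615, 0.598, 0.514); φ = arcsin(p_z) ≈ 30.94°, λ = atan2(p_y, p_x) ≈ 44.19°.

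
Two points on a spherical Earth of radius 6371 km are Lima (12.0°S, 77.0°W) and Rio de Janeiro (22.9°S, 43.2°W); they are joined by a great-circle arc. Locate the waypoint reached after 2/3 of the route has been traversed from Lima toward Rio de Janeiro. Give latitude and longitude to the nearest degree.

≈ 20°S, 55°W

From cos δ = sin φ₁ sin φ₂ + cos φ₁ cos φ₂ cos Δλ, the central angle is δ ≈ 0.592 rad (33.9°).
Interpolate at f = 2/3 with slerp weights a = sin((1−f)δ)/sin δ ≈ 0.351, b = sin(fδ)/sin δ ≈ 0.689.
p = a·p₁ + b·p₂ ≈ (0.540, -0.769, -0.341); φ = arcsin(p_z) ≈ -19.95°, λ = atan2(p_y, p_x) ≈ -54.94°.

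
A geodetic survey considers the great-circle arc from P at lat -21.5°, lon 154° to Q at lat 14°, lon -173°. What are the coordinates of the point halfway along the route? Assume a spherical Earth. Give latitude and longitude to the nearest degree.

Write both endpoints as unit vectors p₁, p₂ with components (cos φ cos λ, cos φ sin λ, sin φ).
The central angle between the endpoints is δ = arccos(p₁·p₂) ≈ 0.839 rad (48.1°).
Interpolate at f = 1/2 with slerp weights a = sin((1−f)δ)/sin δ ≈ 0.547, b = sin(fδ)/sin δ ≈ 0.547.
p = a·p₁ + b·p₂ ≈ (-0.985, 0.159, -0.068); φ = arcsin(p_z) ≈ -3.91°, λ = atan2(p_y, p_x) ≈ 170.86°.

≈ lat -4°, lon 171°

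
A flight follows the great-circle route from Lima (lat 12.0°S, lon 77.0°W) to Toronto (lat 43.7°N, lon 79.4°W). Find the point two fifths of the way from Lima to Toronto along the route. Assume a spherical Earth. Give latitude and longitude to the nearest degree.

≈ lat 10°N, lon 78°W

Write both endpoints as unit vectors p₁, p₂ with components (cos φ cos λ, cos φ sin λ, sin φ).
The central angle between the endpoints is δ = arccos(p₁·p₂) ≈ 0.973 rad (55.7°).
Interpolate at f = 2/5 with slerp weights a = sin((1−f)δ)/sin δ ≈ 0.667, b = sin(fδ)/sin δ ≈ 0.459.
p = a·p₁ + b·p₂ ≈ (0.208, -0.962, 0.179); φ = arcsin(p_z) ≈ 10.28°, λ = atan2(p_y, p_x) ≈ -77.81°.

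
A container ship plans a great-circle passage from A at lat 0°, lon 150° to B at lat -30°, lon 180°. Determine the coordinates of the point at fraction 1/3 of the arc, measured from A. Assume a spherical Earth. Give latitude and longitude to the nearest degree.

From cos δ = sin φ₁ sin φ₂ + cos φ₁ cos φ₂ cos Δλ, the central angle is δ ≈ 0.723 rad (41.4°).
Interpolate at f = 1/3 with slerp weights a = sin((1−f)δ)/sin δ ≈ 0.701, b = sin(fδ)/sin δ ≈ 0.361.
p = a·p₁ + b·p₂ ≈ (-0.919, 0.350, -0.180); φ = arcsin(p_z) ≈ -10.39°, λ = atan2(p_y, p_x) ≈ 159.14°.

≈ lat -10°, lon 159°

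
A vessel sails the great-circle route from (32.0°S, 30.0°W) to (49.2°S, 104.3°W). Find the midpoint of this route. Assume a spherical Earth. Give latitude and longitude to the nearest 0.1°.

≈ (46.9°S, 61.5°W)

Convert each endpoint to a unit vector on the sphere (x = cos φ cos λ, y = cos φ sin λ, z = sin φ).
The central angle between the endpoints is δ = arccos(p₁·p₂) ≈ 0.987 rad (56.6°).
Interpolate at f = 1/2 with slerp weights a = sin((1−f)δ)/sin δ ≈ 0.568, b = sin(fδ)/sin δ ≈ 0.568.
p = a·p₁ + b·p₂ ≈ (0.325, -0.600, -0.731); φ = arcsin(p_z) ≈ -46.94°, λ = atan2(p_y, p_x) ≈ -61.54°.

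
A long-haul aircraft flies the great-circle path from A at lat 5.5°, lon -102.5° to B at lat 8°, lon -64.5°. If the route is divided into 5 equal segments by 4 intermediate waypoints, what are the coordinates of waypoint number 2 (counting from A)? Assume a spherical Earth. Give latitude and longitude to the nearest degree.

Convert each endpoint to a unit vector on the sphere (x = cos φ cos λ, y = cos φ sin λ, z = sin φ).
The central angle between the endpoints is δ = arccos(p₁·p₂) ≈ 0.660 rad (37.8°).
Interpolate at f = 2/5 with slerp weights a = sin((1−f)δ)/sin δ ≈ 0.629, b = sin(fδ)/sin δ ≈ 0.426.
p = a·p₁ + b·p₂ ≈ (0.046, -0.992, 0.120); φ = arcsin(p_z) ≈ 6.86°, λ = atan2(p_y, p_x) ≈ -87.35°.

≈ lat 7°, lon -87°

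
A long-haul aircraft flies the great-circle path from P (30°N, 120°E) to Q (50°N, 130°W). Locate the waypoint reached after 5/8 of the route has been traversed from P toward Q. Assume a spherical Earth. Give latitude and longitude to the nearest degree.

≈ (58°N, 180°E)

Write both endpoints as unit vectors p₁, p₂ with components (cos φ cos λ, cos φ sin λ, sin φ).
The central angle between the endpoints is δ = arccos(p₁·p₂) ≈ 1.377 rad (78.9°).
Interpolate at f = 5/8 with slerp weights a = sin((1−f)δ)/sin δ ≈ 0.503, b = sin(fδ)/sin δ ≈ 0.773.
p = a·p₁ + b·p₂ ≈ (-0.537, -0.003, 0.843); φ = arcsin(p_z) ≈ 57.51°, λ = atan2(p_y, p_x) ≈ -179.67°.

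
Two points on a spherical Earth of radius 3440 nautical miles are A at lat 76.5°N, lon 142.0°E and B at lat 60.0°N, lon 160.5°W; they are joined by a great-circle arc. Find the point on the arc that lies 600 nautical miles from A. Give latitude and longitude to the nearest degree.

≈ lat 72°N, lon 176°E

From cos δ = sin φ₁ sin φ₂ + cos φ₁ cos φ₂ cos Δλ, the central angle is δ ≈ 0.440 rad (25.2°). The total great-circle distance is δ·R ≈ 0.440 × 3440 ≈ 1513 nmi, so the target fraction is f = 600/1513 ≈ 0.397.
Interpolate at f ≈ 0.397 with slerp weights a = sin((1−f)δ)/sin δ ≈ 0.616, b = sin(fδ)/sin δ ≈ 0.408.
p = a·p₁ + b·p₂ ≈ (-0.305, 0.021, 0.952); φ = arcsin(p_z) ≈ 72.18°, λ = atan2(p_y, p_x) ≈ 176.16°.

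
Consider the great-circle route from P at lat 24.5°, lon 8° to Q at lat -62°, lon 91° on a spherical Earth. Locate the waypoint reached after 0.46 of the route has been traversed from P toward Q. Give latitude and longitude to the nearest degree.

≈ lat -20°, lon 31°

Write both endpoints as unit vectors p₁, p₂ with components (cos φ cos λ, cos φ sin λ, sin φ).
The central angle between the endpoints is δ = arccos(p₁·p₂) ≈ 1.890 rad (108.3°).
Interpolate at f = 0.46 with slerp weights a = sin((1−f)δ)/sin δ ≈ 0.898, b = sin(fδ)/sin δ ≈ 0.805.
p = a·p₁ + b·p₂ ≈ (0.803, 0.491, -0.338); φ = arcsin(p_z) ≈ -19.77°, λ = atan2(p_y, p_x) ≈ 31.48°.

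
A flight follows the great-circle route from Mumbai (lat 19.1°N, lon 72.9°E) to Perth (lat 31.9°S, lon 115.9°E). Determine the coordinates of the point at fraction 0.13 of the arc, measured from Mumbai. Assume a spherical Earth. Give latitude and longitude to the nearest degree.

Write both endpoints as unit vectors p₁, p₂ with components (cos φ cos λ, cos φ sin λ, sin φ).
The central angle between the endpoints is δ = arccos(p₁·p₂) ≈ 1.144 rad (65.6°).
Interpolate at f = 0.13 with slerp weights a = sin((1−f)δ)/sin δ ≈ 0.922, b = sin(fδ)/sin δ ≈ 0.163.
p = a·p₁ + b·p₂ ≈ (0.196, 0.957, 0.216); φ = arcsin(p_z) ≈ 12.45°, λ = atan2(p_y, p_x) ≈ 78.44°.

≈ lat 12°N, lon 78°E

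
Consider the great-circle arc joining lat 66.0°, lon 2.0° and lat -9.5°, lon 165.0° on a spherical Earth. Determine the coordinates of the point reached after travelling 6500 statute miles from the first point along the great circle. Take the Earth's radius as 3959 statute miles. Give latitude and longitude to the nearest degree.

≈ lat 18°, lon 161°

Convert each endpoint to a unit vector on the sphere (x = cos φ cos λ, y = cos φ sin λ, z = sin φ).
The central angle between the endpoints is δ = arccos(p₁·p₂) ≈ 2.135 rad (122.3°). The total great-circle distance is δ·R ≈ 2.135 × 3959 ≈ 8451 mi, so the target fraction is f = 6500/8451 ≈ 0.769.
Interpolate at f ≈ 0.769 with slerp weights a = sin((1−f)δ)/sin δ ≈ 0.560, b = sin(fδ)/sin δ ≈ 1.180.
p = a·p₁ + b·p₂ ≈ (-0.897, 0.309, 0.317); φ = arcsin(p_z) ≈ 18.45°, λ = atan2(p_y, p_x) ≈ 160.98°.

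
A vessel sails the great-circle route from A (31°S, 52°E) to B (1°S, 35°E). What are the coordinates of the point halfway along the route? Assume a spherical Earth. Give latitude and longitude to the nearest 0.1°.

≈ (16.2°S, 42.8°E)

Convert each endpoint to a unit vector on the sphere (x = cos φ cos λ, y = cos φ sin λ, z = sin φ).
The central angle between the endpoints is δ = arccos(p₁·p₂) ≈ 0.594 rad (34.0°).
Interpolate at f = 1/2 with slerp weights a = sin((1−f)δ)/sin δ ≈ 0.523, b = sin(fδ)/sin δ ≈ 0.523.
p = a·p₁ + b·p₂ ≈ (0.704, 0.653, -0.278); φ = arcsin(p_z) ≈ -16.17°, λ = atan2(p_y, p_x) ≈ 42.84°.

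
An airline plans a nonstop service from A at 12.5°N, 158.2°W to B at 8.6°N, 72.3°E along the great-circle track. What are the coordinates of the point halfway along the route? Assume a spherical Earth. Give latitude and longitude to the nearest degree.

≈ 24°N, 136°E

Write both endpoints as unit vectors p₁, p₂ with components (cos φ cos λ, cos φ sin λ, sin φ).
The central angle between the endpoints is δ = arccos(p₁·p₂) ≈ 2.192 rad (125.6°).
Interpolate at f = 1/2 with slerp weights a = sin((1−f)δ)/sin δ ≈ 1.093, b = sin(fδ)/sin δ ≈ 1.093.
p = a·p₁ + b·p₂ ≈ (-0.662, 0.633, 0.400); φ = arcsin(p_z) ≈ 23.58°, λ = atan2(p_y, p_x) ≈ 136.28°.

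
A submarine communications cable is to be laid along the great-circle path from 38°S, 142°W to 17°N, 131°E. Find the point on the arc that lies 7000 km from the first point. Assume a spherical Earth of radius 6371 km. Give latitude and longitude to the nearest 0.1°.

From cos δ = sin φ₁ sin φ₂ + cos φ₁ cos φ₂ cos Δλ, the central angle is δ ≈ 1.712 rad (98.1°). The total great-circle distance is δ·R ≈ 1.712 × 6371 ≈ 10906 km, so the target fraction is f = 7000/10906 ≈ 0.642.
Interpolate at f ≈ 0.642 with slerp weights a = sin((1−f)δ)/sin δ ≈ 0.581, b = sin(fδ)/sin δ ≈ 0.900.
p = a·p₁ + b·p₂ ≈ (-0.925, 0.367, -0.095); φ = arcsin(p_z) ≈ -5.44°, λ = atan2(p_y, p_x) ≈ 158.35°.

≈ 5.4°S, 158.3°E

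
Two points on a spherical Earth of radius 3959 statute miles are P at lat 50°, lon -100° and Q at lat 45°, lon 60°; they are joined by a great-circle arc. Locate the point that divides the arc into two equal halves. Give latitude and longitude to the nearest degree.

The haversine formula gives a central angle δ ≈ 1.456 rad (83.4°) between the endpoints.
Interpolate at f = 1/2 with slerp weights a = sin((1−f)δ)/sin δ ≈ 0.670, b = sin(fδ)/sin δ ≈ 0.670.
p = a·p₁ + b·p₂ ≈ (0.162, -0.014, 0.987); φ = arcsin(p_z) ≈ 80.64°, λ = atan2(p_y, p_x) ≈ -4.88°.

≈ lat 81°, lon -5°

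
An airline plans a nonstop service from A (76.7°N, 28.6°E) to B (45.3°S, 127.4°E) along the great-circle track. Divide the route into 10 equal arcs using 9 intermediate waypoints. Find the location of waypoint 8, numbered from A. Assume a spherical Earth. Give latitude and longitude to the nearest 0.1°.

Convert each endpoint to a unit vector on the sphere (x = cos φ cos λ, y = cos φ sin λ, z = sin φ).
The central angle between the endpoints is δ = arccos(p₁·p₂) ≈ 2.370 rad (135.8°).
Interpolate at f = 8/10 with slerp weights a = sin((1−f)δ)/sin δ ≈ 0.654, b = sin(fδ)/sin δ ≈ 1.359.
p = a·p₁ + b·p₂ ≈ (-0.448, 0.831, -0.329); φ = arcsin(p_z) ≈ -19.21°, λ = atan2(p_y, p_x) ≈ 118.34°.

≈ (19.2°S, 118.3°E)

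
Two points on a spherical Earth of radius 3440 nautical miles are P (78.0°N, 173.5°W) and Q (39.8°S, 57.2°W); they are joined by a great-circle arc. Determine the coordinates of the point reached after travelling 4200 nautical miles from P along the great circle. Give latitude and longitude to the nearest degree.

≈ (23°N, 72°W)

Convert each endpoint to a unit vector on the sphere (x = cos φ cos λ, y = cos φ sin λ, z = sin φ).
The central angle between the endpoints is δ = arccos(p₁·p₂) ≈ 2.342 rad (134.2°). The total great-circle distance is δ·R ≈ 2.342 × 3440 ≈ 8056 nmi, so the target fraction is f = 4200/8056 ≈ 0.521.
Interpolate at f ≈ 0.521 with slerp weights a = sin((1−f)δ)/sin δ ≈ 1.256, b = sin(fδ)/sin δ ≈ 1.310.
p = a·p₁ + b·p₂ ≈ (0.286, -0.875, 0.390); φ = arcsin(p_z) ≈ 22.94°, λ = atan2(p_y, p_x) ≈ -71.92°.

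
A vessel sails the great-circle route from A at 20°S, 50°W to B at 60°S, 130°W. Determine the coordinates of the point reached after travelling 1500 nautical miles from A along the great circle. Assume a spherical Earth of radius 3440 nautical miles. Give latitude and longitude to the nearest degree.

Write both endpoints as unit vectors p₁, p₂ with components (cos φ cos λ, cos φ sin λ, sin φ).
The central angle between the endpoints is δ = arccos(p₁·p₂) ≈ 1.183 rad (67.8°). The total great-circle distance is δ·R ≈ 1.183 × 3440 ≈ 4071 nmi, so the target fraction is f = 1500/4071 ≈ 0.368.
Interpolate at f ≈ 0.368 with slerp weights a = sin((1−f)δ)/sin δ ≈ 0.734, b = sin(fδ)/sin δ ≈ 0.456.
p = a·p₁ + b·p₂ ≈ (0.297, -0.703, -0.646); φ = arcsin(p_z) ≈ -40.25°, λ = atan2(p_y, p_x) ≈ -67.12°.

≈ 40°S, 67°W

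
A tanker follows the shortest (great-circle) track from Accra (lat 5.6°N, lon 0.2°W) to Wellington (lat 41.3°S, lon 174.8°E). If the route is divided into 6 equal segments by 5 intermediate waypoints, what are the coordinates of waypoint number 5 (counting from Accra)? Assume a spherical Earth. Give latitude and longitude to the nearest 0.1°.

Write both endpoints as unit vectors p₁, p₂ with components (cos φ cos λ, cos φ sin λ, sin φ).
The central angle between the endpoints is δ = arccos(p₁·p₂) ≈ 2.514 rad (144.0°).
Interpolate at f = 5/6 with slerp weights a = sin((1−f)δ)/sin δ ≈ 0.692, b = sin(fδ)/sin δ ≈ 1.474.
p = a·p₁ + b·p₂ ≈ (-0.414, 0.098, -0.905); φ = arcsin(p_z) ≈ -64.85°, λ = atan2(p_y, p_x) ≈ 166.68°.

≈ lat 64.8°S, lon 166.7°E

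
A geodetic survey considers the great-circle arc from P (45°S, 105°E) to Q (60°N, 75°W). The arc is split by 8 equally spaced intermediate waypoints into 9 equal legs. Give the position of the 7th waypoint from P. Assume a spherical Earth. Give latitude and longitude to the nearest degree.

≈ (83°N, 105°E)

Convert each endpoint to a unit vector on the sphere (x = cos φ cos λ, y = cos φ sin λ, z = sin φ).
The central angle between the endpoints is δ = arccos(p₁·p₂) ≈ 2.880 rad (165.0°).
Interpolate at f = 7/9 with slerp weights a = sin((1−f)δ)/sin δ ≈ 2.307, b = sin(fδ)/sin δ ≈ 3.031.
p = a·p₁ + b·p₂ ≈ (-0.030, 0.112, 0.993); φ = arcsin(p_z) ≈ 83.33°, λ = atan2(p_y, p_x) ≈ 105.00°.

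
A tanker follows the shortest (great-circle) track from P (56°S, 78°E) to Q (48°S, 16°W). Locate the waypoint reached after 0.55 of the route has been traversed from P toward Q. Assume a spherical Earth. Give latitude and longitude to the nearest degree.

≈ (61°S, 20°E)

Write both endpoints as unit vectors p₁, p₂ with components (cos φ cos λ, cos φ sin λ, sin φ).
The central angle between the endpoints is δ = arccos(p₁·p₂) ≈ 0.940 rad (53.8°).
Interpolate at f = 0.55 with slerp weights a = sin((1−f)δ)/sin δ ≈ 0.508, b = sin(fδ)/sin δ ≈ 0.612.
p = a·p₁ + b·p₂ ≈ (0.453, 0.165, -0.876); φ = arcsin(p_z) ≈ -61.19°, λ = atan2(p_y, p_x) ≈ 20.04°.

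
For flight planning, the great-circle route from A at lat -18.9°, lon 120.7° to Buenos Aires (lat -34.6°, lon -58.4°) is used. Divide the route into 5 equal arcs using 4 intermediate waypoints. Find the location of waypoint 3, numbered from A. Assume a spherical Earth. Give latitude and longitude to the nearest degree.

Write both endpoints as unit vectors p₁, p₂ with components (cos φ cos λ, cos φ sin λ, sin φ).
The central angle between the endpoints is δ = arccos(p₁·p₂) ≈ 2.208 rad (126.5°).
Interpolate at f = 3/5 with slerp weights a = sin((1−f)δ)/sin δ ≈ 0.961, b = sin(fδ)/sin δ ≈ 1.206.
p = a·p₁ + b·p₂ ≈ (0.056, -0.064, -0.996); φ = arcsin(p_z) ≈ -85.12°, λ = atan2(p_y, p_x) ≈ -48.73°.

≈ lat -85°, lon -49°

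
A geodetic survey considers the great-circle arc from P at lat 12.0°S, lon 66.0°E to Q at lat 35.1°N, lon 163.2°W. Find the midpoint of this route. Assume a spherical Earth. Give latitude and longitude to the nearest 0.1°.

≈ lat 25.7°N, lon 120.4°E

From cos δ = sin φ₁ sin φ₂ + cos φ₁ cos φ₂ cos Δλ, the central angle is δ ≈ 2.269 rad (130.0°).
Interpolate at f = 1/2 with slerp weights a = sin((1−f)δ)/sin δ ≈ 1.183, b = sin(fδ)/sin δ ≈ 1.183.
p = a·p₁ + b·p₂ ≈ (-0.456, 0.777, 0.434); φ = arcsin(p_z) ≈ 25.73°, λ = atan2(p_y, p_x) ≈ 120.39°.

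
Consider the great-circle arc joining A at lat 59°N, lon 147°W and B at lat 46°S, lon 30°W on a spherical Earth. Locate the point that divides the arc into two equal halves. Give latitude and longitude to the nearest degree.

From cos δ = sin φ₁ sin φ₂ + cos φ₁ cos φ₂ cos Δλ, the central angle is δ ≈ 2.464 rad (141.2°).
Interpolate at f = 1/2 with slerp weights a = sin((1−f)δ)/sin δ ≈ 1.504, b = sin(fδ)/sin δ ≈ 1.504.
p = a·p₁ + b·p₂ ≈ (0.255, -0.944, 0.207); φ = arcsin(p_z) ≈ 11.97°, λ = atan2(p_y, p_x) ≈ -74.88°.

≈ lat 12°N, lon 75°W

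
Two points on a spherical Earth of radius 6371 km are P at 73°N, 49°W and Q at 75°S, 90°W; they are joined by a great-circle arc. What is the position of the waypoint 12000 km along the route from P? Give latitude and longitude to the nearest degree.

The haversine formula gives a central angle δ ≈ 2.619 rad (150.1°) between the endpoints. The total great-circle distance is δ·R ≈ 2.619 × 6371 ≈ 16687 km, so the target fraction is f = 12000/16687 ≈ 0.719.
Interpolate at f ≈ 0.719 with slerp weights a = sin((1−f)δ)/sin δ ≈ 1.345, b = sin(fδ)/sin δ ≈ 1.907.
p = a·p₁ + b·p₂ ≈ (0.258, -0.790, -0.556); φ = arcsin(p_z) ≈ -33.77°, λ = atan2(p_y, p_x) ≈ -71.92°.

≈ 34°S, 72°W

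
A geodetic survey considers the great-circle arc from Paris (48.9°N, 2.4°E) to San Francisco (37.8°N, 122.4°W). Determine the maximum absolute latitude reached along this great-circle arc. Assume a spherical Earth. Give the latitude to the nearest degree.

≈ 64°N

The great circle lies in the plane with unit normal n̂ = (p₁ × p₂)/|p₁ × p₂|.
Here n̂_z ≈ -0.432; the vertex latitude is φ_max = arccos|n̂_z| ≈ 64.4°.
Check via Clairaut: cos φ_max = |cos φ₁| · sin C = cos(48.9°)·sin(41.1°) ≈ 0.432, again giving ≈ 64.4°.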